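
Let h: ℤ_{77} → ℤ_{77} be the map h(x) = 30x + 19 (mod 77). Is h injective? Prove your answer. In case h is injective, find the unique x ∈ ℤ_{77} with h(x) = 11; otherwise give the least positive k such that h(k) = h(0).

10

If h(s) = h(t), then 30s ≡ 30t (mod 77). Because gcd(30, 77) = 1, we may cancel 30 to get s ≡ t (mod 77).
Therefore h is injective.
We now compute 30⁻¹ mod 77 explicitly. Euclid's algorithm: 77 = 2·30 + 17, 30 = 1·17 + 13, 17 = 1·13 + 4, 13 = 3·4 + 1; back-substituting gives 1 = 18·30 − 7·77, so 30⁻¹ ≡ 18 (mod 77).
Since h is injective, we compute h⁻¹(11): solve 30x + 19 ≡ 11 (mod 77), i.e. 30x ≡ 69 (mod 77).
Multiplying by 30⁻¹ = 18 gives x ≡ 18·69 = 1242 = 16·77 + 10 ≡ 10 (mod 77).
Check: h(10) = 30·10 + 19 = 319 = 4·77 + 11 ≡ 11 (mod 77).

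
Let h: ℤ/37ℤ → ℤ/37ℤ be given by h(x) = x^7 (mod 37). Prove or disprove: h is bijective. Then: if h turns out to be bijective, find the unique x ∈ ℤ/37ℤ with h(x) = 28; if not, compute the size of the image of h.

Since 37 is prime, the nonzero elements of ℤ/37ℤ form a cyclic group of order 36.
As gcd(7, 36) = 1, raising to the 7th power is a bijection on this group: if u^7 ≡ v^7 then (uv^{−1})^7 = 1, and the only element of order dividing gcd(7, 36) = 1 is 1, so u = v.
With h(0) = 0 this makes h injective on all of ℤ/37ℤ, hence bijective (finite equal-size domain and codomain). In particular h is bijective.
Since h is bijective, we find the preimage of 28. The inverse of x ↦ x^7 on (ℤ/37ℤ)^× is x ↦ x^31, because 7·31 = 217 = 6·36 + 1 ≡ 1 (mod 36) and x^{36} = 1 for x ≠ 0 (Fermat). So h⁻¹(28) = 28^31 mod 37.
Repeated squaring mod 37: 28^1 ≡ 28, 28^2 ≡ 28² = 784 ≡ 7, 28^4 ≡ 7² = 49 ≡ 12, 28^8 ≡ 12² = 144 ≡ 33, 28^16 ≡ 33² = 1089 ≡ 16. Since 31 = 16 + 8 + 4 + 2 + 1, 28^31 ≡ 16·33·12·7·28: 16·33 = 528 ≡ 10, then 10·12 = 120 ≡ 9, then 9·7 = 63 ≡ 26, then 26·28 = 728 ≡ 25. So 28^31 ≡ 25 (mod 37).
Hence h⁻¹(28) = 25.

25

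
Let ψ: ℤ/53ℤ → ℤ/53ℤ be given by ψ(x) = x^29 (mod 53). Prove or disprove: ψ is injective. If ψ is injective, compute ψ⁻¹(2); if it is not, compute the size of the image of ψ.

35

Since 53 is prime, the nonzero elements of ℤ/53ℤ form a cyclic group of order 52.
As gcd(29, 52) = 1, raising to the 29th power is a bijection on this group: if u^29 ≡ v^29 then (uv^{−1})^29 = 1, and the only element of order dividing gcd(29, 52) = 1 is 1, so u = v.
With ψ(0) = 0 this makes ψ injective on all of ℤ/53ℤ, hence bijective (finite equal-size domain and codomain). In particular ψ is injective.
Since ψ is injective, we find the preimage of 2. The inverse of x ↦ x^29 on (ℤ/53ℤ)^× is x ↦ x^9, because 29·9 = 261 = 5·52 + 1 ≡ 1 (mod 52) and x^{52} = 1 for x ≠ 0 (Fermat). So ψ⁻¹(2) = 2^9 mod 53.
Repeated squaring mod 53: 2^1 ≡ 2, 2^2 ≡ 2² = 4, 2^4 ≡ 4² = 16, 2^8 ≡ 16² = 256 ≡ 44. Since 9 = 8 + 1, 2^9 ≡ 44·2: 44·2 = 88 ≡ 35. So 2^9 ≡ 35 (mod 53).
Hence ψ⁻¹(2) = 35.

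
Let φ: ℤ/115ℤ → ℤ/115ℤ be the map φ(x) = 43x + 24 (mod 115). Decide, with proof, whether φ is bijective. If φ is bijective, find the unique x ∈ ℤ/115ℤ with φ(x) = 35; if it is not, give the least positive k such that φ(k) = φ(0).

If φ(s) = φ(t), then 43s ≡ 43t (mod 115). Because gcd(43, 115) = 1, we may cancel 43 to get s ≡ t (mod 115).
We now compute 43⁻¹ mod 115 explicitly. Euclid's algorithm: 115 = 2·43 + 29, 43 = 1·29 + 14, 29 = 2·14 + 1; back-substituting gives 1 = 107·43 − 40·115, so 43⁻¹ ≡ 107 (mod 115).
For any y ∈ ℤ/115ℤ, x = 107(y − 24) mod 115 satisfies φ(x) = 43·107(y − 24) + 24 ≡ y (since 43·107 ≡ 1 mod 115). So every y has a preimage.
Hence φ is bijective.
Since φ is bijective, we find φ⁻¹(35): we need 43x ≡ 35 − 24 ≡ 11 (mod 115). Using 43⁻¹ = 107: x ≡ 107·11 = 1177 = 10·115 + 27, so x = 27.
Check: φ(27) = 43·27 + 24 = 1185 = 10·115 + 35 ≡ 35 (mod 115).

27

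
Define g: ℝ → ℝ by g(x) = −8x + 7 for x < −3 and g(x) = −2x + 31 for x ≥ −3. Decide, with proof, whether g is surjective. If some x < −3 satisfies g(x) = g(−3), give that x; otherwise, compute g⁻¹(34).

-15/4

Both pieces are strictly decreasing (slopes −8 and −2), so each is injective on its own interval.
The left piece maps (−∞, −3) onto (31, ∞); the right piece maps [−3, ∞) onto (−∞, 37].
The union (31, ∞) ∪ (−∞, 37] covers ℝ, so g is surjective.
For the follow-up: the images overlap, so an x < −3 with g(x) = g(−3) exists. g(−3) = 37; solving −8x + 7 = 37 for x < −3 gives x = (37 − 7)/(−8) = −15/4.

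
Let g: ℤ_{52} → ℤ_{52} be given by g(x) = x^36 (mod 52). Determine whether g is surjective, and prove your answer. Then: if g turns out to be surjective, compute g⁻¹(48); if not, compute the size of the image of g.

g(1) = 1^36 = 1.
g(3): Repeated squaring mod 52: 3^1 ≡ 3, 3^2 ≡ 3² = 9, 3^4 ≡ 9² = 81 ≡ 29, 3^8 ≡ 29² = 841 ≡ 9, 3^16 ≡ 9² = 81 ≡ 29, 3^32 ≡ 29² = 841 ≡ 9. Since 36 = 32 + 4, 3^36 ≡ 9·29: 9·29 = 261 ≡ 1. So 3^36 ≡ 1 (mod 52).
So g(1) = g(3) = 1 while 1 ≠ 3, thus g is not injective.
A non-injective map from the 52-element set ℤ_{52} to itself takes at most 51 distinct values, so it cannot be surjective. So g is not surjective.
Since g is not surjective, we determine |image(g)|. Computing x^36 mod 52 for each x (by repeated squaring, reducing mod 52 at every step), the values g(0), g(1), …, g(51) are: 0, 1, 40, 1, 40, 1, 40, 1, 40, 1, 40, 1, 40, 13, 40, 1, 40, 1, 40, 1, 40, 1, 40, 1, 40, 1, 0, 1, 40, 1, 40, 1, 40, 1, 40, 1, 40, 1, 40, 13, 40, 1, 40, 1, 40, 1, 40, 1, 40, 1, 40, 1.
The distinct values are {0, 1, 13, 40}; there are 4 of them.

4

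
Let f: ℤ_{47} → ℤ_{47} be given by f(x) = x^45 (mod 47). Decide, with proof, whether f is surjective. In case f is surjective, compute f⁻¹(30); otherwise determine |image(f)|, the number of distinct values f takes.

11

Since 47 is prime, the nonzero elements of ℤ_{47} form a cyclic group of order 46.
As gcd(45, 46) = 1, raising to the 45th power is a bijection on this group: if s^45 ≡ t^45 then (st^{−1})^45 = 1, and the only element of order dividing gcd(45, 46) = 1 is 1, so s = t.
With f(0) = 0 this makes f injective on all of ℤ_{47}, hence bijective (finite equal-size domain and codomain). In particular f is surjective.
Since f is surjective, we find the preimage of 30. The inverse of x ↦ x^45 on (ℤ_{47})^× is x ↦ x^45, because 45·45 = 2025 = 44·46 + 1 ≡ 1 (mod 46) and x^{46} = 1 for x ≠ 0 (Fermat). So f⁻¹(30) = 30^45 mod 47.
Repeated squaring mod 47: 30^1 ≡ 30, 30^2 ≡ 30² = 900 ≡ 7, 30^4 ≡ 7² = 49 ≡ 2, 30^8 ≡ 2² = 4, 30^16 ≡ 4² = 16, 30^32 ≡ 16² = 256 ≡ 21. Since 45 = 32 + 8 + 4 + 1, 30^45 ≡ 21·4·2·30: 21·4 = 84 ≡ 37, then 37·2 = 74 ≡ 27, then 27·30 = 810 ≡ 11. So 30^45 ≡ 11 (mod 47).
Hence f⁻¹(30) = 11.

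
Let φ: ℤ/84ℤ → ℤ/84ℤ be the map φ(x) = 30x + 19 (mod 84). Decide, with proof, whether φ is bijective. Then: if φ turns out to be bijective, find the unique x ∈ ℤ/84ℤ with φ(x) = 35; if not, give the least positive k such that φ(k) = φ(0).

Recall that injectivity means: for all x_1, x_2 in the domain, φ(x_1) = φ(x_2) implies x_1 = x_2.
We have gcd(30, 84) = 6 > 1. Taking x_1 = 0 and x_2 = 14: φ(0) = 19 and φ(14) = 30·14 + 19 = 439 ≡ 19 (mod 84).
So φ(0) = φ(14) while 0 ≠ 14, so φ is not injective, hence not bijective.
Since φ is not bijective, we find the least positive k with φ(k) = φ(0): this means 30k ≡ 0 (mod 84), i.e. 84 ∣ 30k. Since gcd(30, 84) = 6, dividing through by 6 this holds exactly when 14 ∣ 5k, and as gcd(5, 14) = 1, exactly when 14 ∣ k.
The smallest positive such k is 14.

14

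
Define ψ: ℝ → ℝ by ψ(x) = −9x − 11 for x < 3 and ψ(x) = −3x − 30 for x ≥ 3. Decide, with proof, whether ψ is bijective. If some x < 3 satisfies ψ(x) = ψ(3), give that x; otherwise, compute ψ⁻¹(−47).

Both pieces are strictly decreasing (slopes −9 and −3), so each is injective on its own interval.
The left piece maps (−∞, 3) onto (−38, ∞); the right piece maps [3, ∞) onto (−∞, −39].
The images leave a gap (−38 has no preimage), so ψ is not surjective, hence not bijective.
Because the two images are disjoint, no x < 3 has ψ(x) = ψ(3), so we compute ψ⁻¹(−47): −47 lies in (−∞, −39], so solve −3x − 30 = −47: x = (−47 + 30)/(−3) = 17/3.

17/3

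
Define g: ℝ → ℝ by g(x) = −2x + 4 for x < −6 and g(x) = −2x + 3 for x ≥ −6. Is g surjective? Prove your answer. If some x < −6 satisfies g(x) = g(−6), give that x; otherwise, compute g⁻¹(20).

-8

Both pieces are strictly decreasing (slopes −2 and −2), so each is injective on its own interval.
The left piece maps (−∞, −6) onto (16, ∞); the right piece maps [−6, ∞) onto (−∞, 15].
The union (16, ∞) ∪ (−∞, 15] omits the interval between 16 and 15; in particular 16 has no preimage. So g is not surjective.
Because the two images are disjoint, no x < −6 has g(x) = g(−6), so we compute g⁻¹(20): 20 lies in (16, ∞), so solve −2x + 4 = 20: x = (20 − 4)/(−2) = −8.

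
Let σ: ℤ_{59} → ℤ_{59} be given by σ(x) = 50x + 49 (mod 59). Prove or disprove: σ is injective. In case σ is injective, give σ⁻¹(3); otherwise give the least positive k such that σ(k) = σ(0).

51

If σ(a) = σ(b), then 50a ≡ 50b (mod 59). Because gcd(50, 59) = 1, we may cancel 50 to get a ≡ b (mod 59).
Therefore σ is injective.
We now compute 50⁻¹ mod 59 explicitly. Euclid's algorithm: 59 = 1·50 + 9, 50 = 5·9 + 5, 9 = 1·5 + 4, 5 = 1·4 + 1; back-substituting gives 1 = 13·50 − 11·59, so 50⁻¹ ≡ 13 (mod 59).
Since σ is injective, we find σ⁻¹(3): we need 50x ≡ 3 − 49 ≡ 13 (mod 59). Using 50⁻¹ = 13: x ≡ 13·13 = 169 = 2·59 + 51, so x = 51.
Check: σ(51) = 50·51 + 49 = 2599 = 44·59 + 3 ≡ 3 (mod 59).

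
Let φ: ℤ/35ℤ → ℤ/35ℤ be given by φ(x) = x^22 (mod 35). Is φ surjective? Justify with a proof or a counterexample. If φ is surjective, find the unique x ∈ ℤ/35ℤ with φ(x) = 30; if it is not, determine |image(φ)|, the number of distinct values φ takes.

φ(1) = 1^22 = 1.
φ(6): Repeated squaring mod 35: 6^1 ≡ 6, 6^2 ≡ 6² = 36 ≡ 1, 6^4 ≡ 1² = 1, 6^8 ≡ 1² = 1, 6^16 ≡ 1² = 1. Since 22 = 16 + 4 + 2, 6^22 ≡ 1·1·1: 1·1 = 1, then 1·1 = 1. So 6^22 ≡ 1 (mod 35).
So φ(1) = φ(6) = 1 while 1 ≠ 6, so φ is not injective.
A non-injective map from the 35-element set ℤ/35ℤ to itself takes at most 34 distinct values, so it cannot be surjective. So φ is not surjective.
Since φ is not surjective, we determine |image(φ)|. Computing x^22 mod 35 for each x (by repeated squaring, reducing mod 35 at every step), the values φ(0), φ(1), …, φ(34) are: 0, 1, 9, 4, 11, 30, 1, 14, 29, 16, 25, 11, 9, 29, 21, 15, 16, 4, 4, 16, 15, 21, 29, 9, 11, 25, 16, 29, 14, 1, 30, 11, 4, 9, 1.
The distinct values are {0, 1, 4, 9, 11, 14, 15, 16, 21, 25, 29, 30}; there are 12 of them.

12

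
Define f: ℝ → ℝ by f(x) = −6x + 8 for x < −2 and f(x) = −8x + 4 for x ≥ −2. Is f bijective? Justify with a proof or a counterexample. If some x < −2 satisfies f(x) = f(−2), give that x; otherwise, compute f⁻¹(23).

Both pieces are strictly decreasing (slopes −6 and −8), so each is injective on its own interval.
The left piece maps (−∞, −2) onto (20, ∞); the right piece maps [−2, ∞) onto (−∞, 20].
Since 20 = 20, the images partition ℝ: f is injective and surjective, hence bijective.
Because the two images are disjoint, no x < −2 has f(x) = f(−2), so we compute f⁻¹(23): 23 lies in (20, ∞), so solve −6x + 8 = 23: x = (23 − 8)/(−6) = −5/2.

-5/2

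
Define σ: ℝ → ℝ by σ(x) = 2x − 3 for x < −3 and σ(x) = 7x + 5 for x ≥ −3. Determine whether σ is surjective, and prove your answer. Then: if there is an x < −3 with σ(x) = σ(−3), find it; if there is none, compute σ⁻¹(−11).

Both pieces are strictly increasing (slopes 2 and 7), so each is injective on its own interval.
The left piece maps (−∞, −3) onto (−∞, −9); the right piece maps [−3, ∞) onto [−16, ∞).
The union (−∞, −9) ∪ [−16, ∞) covers ℝ, so σ is surjective.
For the follow-up: the images overlap, so an x < −3 with σ(x) = σ(−3) exists. σ(−3) = −16; solving 2x − 3 = −16 for x < −3 gives x = (−16 + 3)/2 = −13/2.

-13/2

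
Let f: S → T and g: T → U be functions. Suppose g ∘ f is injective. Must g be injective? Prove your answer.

not injective

No. Take S = {0, 1, 2}, T = {0, 1, 2, 3, 4}, U = {0, 1, 2, 3, 4}, f(a) = a for each a ∈ S, and g(b) = 3 if b ∈ {3, 4} else g(b) = b.
Then g ∘ f = f is injective (S ⊂ T and f is the inclusion), but g(3) = g(4) = 3 with 3 ≠ 4, so g is not injective.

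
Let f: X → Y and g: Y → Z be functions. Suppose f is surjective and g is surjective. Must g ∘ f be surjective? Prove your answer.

Let c ∈ Z. Since g is surjective, there is b ∈ Y with g(b) = c. Since f is surjective, there is a ∈ X with f(a) = b.
Then (g ∘ f)(a) = g(b) = c. Hence g ∘ f is surjective.

surjective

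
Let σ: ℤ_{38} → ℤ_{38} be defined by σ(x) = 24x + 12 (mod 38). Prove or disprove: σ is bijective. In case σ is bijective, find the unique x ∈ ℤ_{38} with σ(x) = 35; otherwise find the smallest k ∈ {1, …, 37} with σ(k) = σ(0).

We have gcd(24, 38) = 2 > 1. Taking x_1 = 0 and x_2 = 19: σ(0) = 12 and σ(19) = 24·19 + 12 = 468 ≡ 12 (mod 38).
So σ(0) = σ(19) while 0 ≠ 19, so σ is not injective, hence not bijective.
Since σ is not bijective, we find the least positive k with σ(k) = σ(0): this means 24k ≡ 0 (mod 38), i.e. 38 ∣ 24k. Since gcd(24, 38) = 2, dividing through by 2 this holds exactly when 19 ∣ 12k, and as gcd(12, 19) = 1, exactly when 19 ∣ k.
The smallest positive such k is 19.

19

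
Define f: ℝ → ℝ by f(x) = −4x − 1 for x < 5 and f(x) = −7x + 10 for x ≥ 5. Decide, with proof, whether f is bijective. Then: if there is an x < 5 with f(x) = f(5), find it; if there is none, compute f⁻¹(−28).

Both pieces are strictly decreasing (slopes −4 and −7), so each is injective on its own interval.
The left piece maps (−∞, 5) onto (−21, ∞); the right piece maps [5, ∞) onto (−∞, −25].
The images leave a gap (−21 has no preimage), so f is not surjective, hence not bijective.
Because the two images are disjoint, no x < 5 has f(x) = f(5), so we compute f⁻¹(−28): −28 lies in (−∞, −25], so solve −7x + 10 = −28: x = (−28 − 10)/(−7) = 38/7.

38/7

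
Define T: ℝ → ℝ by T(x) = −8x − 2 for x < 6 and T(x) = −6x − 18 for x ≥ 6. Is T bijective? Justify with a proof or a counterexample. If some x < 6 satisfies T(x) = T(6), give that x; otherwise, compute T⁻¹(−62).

Both pieces are strictly decreasing (slopes −8 and −6), so each is injective on its own interval.
The left piece maps (−∞, 6) onto (−50, ∞); the right piece maps [6, ∞) onto (−∞, −54].
The images leave a gap (−50 has no preimage), so T is not surjective, hence not bijective.
Because the two images are disjoint, no x < 6 has T(x) = T(6), so we compute T⁻¹(−62): −62 lies in (−∞, −54], so solve −6x − 18 = −62: x = (−62 + 18)/(−6) = 22/3.

22/3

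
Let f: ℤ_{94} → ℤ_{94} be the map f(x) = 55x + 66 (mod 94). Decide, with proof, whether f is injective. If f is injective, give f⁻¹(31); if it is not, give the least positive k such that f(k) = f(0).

25

If f(u) = f(v), then 55u ≡ 55v (mod 94). Because gcd(55, 94) = 1, we may cancel 55 to get u ≡ v (mod 94).
So f is injective.
We now compute 55⁻¹ mod 94 explicitly. Euclid's algorithm: 94 = 1·55 + 39, 55 = 1·39 + 16, 39 = 2·16 + 7, 16 = 2·7 + 2, 7 = 3·2 + 1; back-substituting gives 1 = 53·55 − 31·94, so 55⁻¹ ≡ 53 (mod 94).
Since f is injective, we find f⁻¹(31): we need 55x ≡ 31 − 66 ≡ 59 (mod 94). Using 55⁻¹ = 53: x ≡ 53·59 = 3127 = 33·94 + 25, so x = 25.
Check: f(25) = 55·25 + 66 = 1441 = 15·94 + 31 ≡ 31 (mod 94).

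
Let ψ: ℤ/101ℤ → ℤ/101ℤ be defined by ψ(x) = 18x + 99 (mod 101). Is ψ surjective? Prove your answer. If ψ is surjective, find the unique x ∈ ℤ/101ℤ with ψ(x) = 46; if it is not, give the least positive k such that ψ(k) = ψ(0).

Since gcd(18, 101) = 1, 18 is invertible modulo 101. Euclid's algorithm: 101 = 5·18 + 11, 18 = 1·11 + 7, 11 = 1·7 + 4, 7 = 1·4 + 3, 4 = 1·3 + 1; back-substituting gives 1 = 73·18 − 13·101, so 18⁻¹ ≡ 73 (mod 101).
Then y ↦ 73(y − 99) is a two-sided inverse to ψ, so every y ∈ ℤ/101ℤ has a preimage.
Thus ψ is surjective.
Since ψ is surjective, we find ψ⁻¹(46): we need 18x ≡ 46 − 99 ≡ 48 (mod 101). Using 18⁻¹ = 73: x ≡ 73·48 = 3504 = 34·101 + 70, so x = 70.
Check: ψ(70) = 18·70 + 99 = 1359 = 13·101 + 46 ≡ 46 (mod 101).

70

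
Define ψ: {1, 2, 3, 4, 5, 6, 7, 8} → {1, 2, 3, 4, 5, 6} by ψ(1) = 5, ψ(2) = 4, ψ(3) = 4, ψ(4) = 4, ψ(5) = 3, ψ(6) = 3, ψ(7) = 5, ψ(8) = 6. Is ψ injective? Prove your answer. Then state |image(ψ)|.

ψ(2) = 4 = ψ(3) with 2 ≠ 3, so ψ is not injective.
The image of ψ is {3, 4, 5, 6}, which has 4 elements.

4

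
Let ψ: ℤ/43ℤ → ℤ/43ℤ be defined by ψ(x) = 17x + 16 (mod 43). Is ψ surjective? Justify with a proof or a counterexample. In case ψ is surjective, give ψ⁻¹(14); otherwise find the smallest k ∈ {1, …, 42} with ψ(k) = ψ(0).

Recall that ψ is surjective if every y in the codomain equals ψ(x) for some x in the domain.
Since gcd(17, 43) = 1, 17 is invertible modulo 43. Euclid's algorithm: 43 = 2·17 + 9, 17 = 1·9 + 8, 9 = 1·8 + 1; back-substituting gives 1 = 38·17 − 15·43, so 17⁻¹ ≡ 38 (mod 43).
Then y ↦ 38(y − 16) is a two-sided inverse to ψ, so every y ∈ ℤ/43ℤ has a preimage.
So ψ is surjective.
Since ψ is surjective, we compute ψ⁻¹(14): solve 17x + 16 ≡ 14 (mod 43), i.e. 17x ≡ 41 (mod 43).
Multiplying by 17⁻¹ = 38 gives x ≡ 38·41 = 1558 = 36·43 + 10 ≡ 10 (mod 43).
Check: ψ(10) = 17·10 + 16 = 186 = 4·43 + 14 ≡ 14 (mod 43).

10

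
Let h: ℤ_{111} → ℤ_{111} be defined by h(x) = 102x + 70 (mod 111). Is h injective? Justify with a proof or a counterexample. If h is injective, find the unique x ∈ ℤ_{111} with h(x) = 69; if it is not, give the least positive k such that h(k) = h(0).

37

Recall that h is injective when h(a) = h(b) forces a = b.
We have gcd(102, 111) = 3 > 1. Taking a = 0 and b = 37: h(0) = 70 and h(37) = 102·37 + 70 = 3844 ≡ 70 (mod 111).
So h(0) = h(37) while 0 ≠ 37, so h is not injective.
Since h is not injective, we find the least positive k with h(k) = h(0): this means 102k ≡ 0 (mod 111), i.e. 111 ∣ 102k. Since gcd(102, 111) = 3, dividing through by 3 this holds exactly when 37 ∣ 34k, and as gcd(34, 37) = 1, exactly when 37 ∣ k.
The smallest positive such k is 37.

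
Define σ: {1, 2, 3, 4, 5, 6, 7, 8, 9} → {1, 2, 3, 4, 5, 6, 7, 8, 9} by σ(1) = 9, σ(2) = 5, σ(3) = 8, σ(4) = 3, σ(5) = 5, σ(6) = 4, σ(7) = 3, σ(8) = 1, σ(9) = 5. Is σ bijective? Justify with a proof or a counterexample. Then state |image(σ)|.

σ(2) = 5 = σ(5) with 2 ≠ 5, so σ is not injective, hence not bijective.
The image of σ is {1, 3, 4, 5, 8, 9}, which has 6 elements.

6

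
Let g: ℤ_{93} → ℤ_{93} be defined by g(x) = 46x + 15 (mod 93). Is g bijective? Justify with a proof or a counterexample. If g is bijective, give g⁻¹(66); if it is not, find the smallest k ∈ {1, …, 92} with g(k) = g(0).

Suppose g(s) = g(t) in ℤ_{93}. Then 46s + 15 ≡ 46t + 15 (mod 93), therefore 46(s − t) ≡ 0 (mod 93).
Since gcd(46, 93) = 1, 46 is invertible modulo 93, therefore s − t ≡ 0 (mod 93), i.e. s = t.
We now compute 46⁻¹ mod 93 explicitly. Euclid's algorithm: 93 = 2·46 + 1; back-substituting gives 1 = 91·46 − 45·93, so 46⁻¹ ≡ 91 (mod 93).
For any y ∈ ℤ_{93}, x = 91(y − 15) mod 93 satisfies g(x) = 46·91(y − 15) + 15 ≡ y (since 46·91 ≡ 1 mod 93). So every y has a preimage.
So g is bijective.
Since g is bijective, we compute g⁻¹(66): solve 46x + 15 ≡ 66 (mod 93), i.e. 46x ≡ 51 (mod 93).
Multiplying by 46⁻¹ = 91 gives x ≡ 91·51 = 4641 = 49·93 + 84 ≡ 84 (mod 93).
Check: g(84) = 46·84 + 15 = 3879 = 41·93 + 66 ≡ 66 (mod 93).

84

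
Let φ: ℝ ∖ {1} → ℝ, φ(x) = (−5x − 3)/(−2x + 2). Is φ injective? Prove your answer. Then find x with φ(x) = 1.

Suppose φ(x_1) = φ(x_2). Cross-multiplying: (−5x_1 − 3)(−2x_2 + 2) = (−5x_2 − 3)(−2x_1 + 2).
Expanding both sides and cancelling the symmetric terms leaves −16·(x_1 − x_2) = 0. Since −16 ≠ 0, x_1 = x_2. Therefore φ is injective.
Solving φ(x) = 1: cross-multiplying gives −5x − 3 = 1(−2x + 2), which rearranges to −3x = 5, so x = −5/3.

-5/3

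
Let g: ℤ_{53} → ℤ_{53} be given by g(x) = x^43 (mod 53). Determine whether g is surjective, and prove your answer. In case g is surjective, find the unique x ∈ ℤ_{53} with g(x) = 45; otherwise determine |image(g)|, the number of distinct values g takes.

Since 53 is prime, the nonzero elements of ℤ_{53} form a cyclic group of order 52.
As gcd(43, 52) = 1, raising to the 43rd power is a bijection on this group: if x_1^43 ≡ x_2^43 then (x_1x_2^{−1})^43 = 1, and the only element of order dividing gcd(43, 52) = 1 is 1, so x_1 = x_2.
With g(0) = 0 this makes g injective on all of ℤ_{53}, hence bijective (finite equal-size domain and codomain). In particular g is surjective.
Since g is surjective, we find the preimage of 45. The inverse of x ↦ x^43 on (ℤ_{53})^× is x ↦ x^23, because 43·23 = 989 = 19·52 + 1 ≡ 1 (mod 52) and x^{52} = 1 for x ≠ 0 (Fermat). So g⁻¹(45) = 45^23 mod 53.
Repeated squaring mod 53: 45^1 ≡ 45, 45^2 ≡ 45² = 2025 ≡ 11, 45^4 ≡ 11² = 121 ≡ 15, 45^8 ≡ 15² = 225 ≡ 13, 45^16 ≡ 13² = 169 ≡ 10. Since 23 = 16 + 4 + 2 + 1, 45^23 ≡ 10·15·11·45: 10·15 = 150 ≡ 44, then 44·11 = 484 ≡ 7, then 7·45 = 315 ≡ 50. So 45^23 ≡ 50 (mod 53).
Hence g⁻¹(45) = 50.

50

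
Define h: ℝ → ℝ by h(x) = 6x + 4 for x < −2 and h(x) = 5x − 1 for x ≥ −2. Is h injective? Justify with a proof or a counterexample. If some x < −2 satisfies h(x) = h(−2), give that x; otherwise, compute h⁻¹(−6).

Both pieces are strictly increasing (slopes 6 and 5), so each is injective on its own interval.
The left piece maps (−∞, −2) onto (−∞, −8); the right piece maps [−2, ∞) onto [−11, ∞).
These images overlap. In particular h(−2) = −11 (right piece), and solving 6x + 4 = −11 on the left piece gives x = −5/2 < −2.
So h(−5/2) = h(−2) with −5/2 ≠ −2, and h is not injective. This x = −5/2 is the requested value below −2.

-5/2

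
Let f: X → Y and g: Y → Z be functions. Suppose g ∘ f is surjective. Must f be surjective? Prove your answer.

No. Take X = {0}, Y = {0, 1, 2, 3}, Z = {0}, f(a) = 0 for every a ∈ X, and g(b) = 0 for every b ∈ Y.
Then g ∘ f is surjective onto {0}, but 3 ∈ Y has no preimage under f, so f is not surjective.

not surjective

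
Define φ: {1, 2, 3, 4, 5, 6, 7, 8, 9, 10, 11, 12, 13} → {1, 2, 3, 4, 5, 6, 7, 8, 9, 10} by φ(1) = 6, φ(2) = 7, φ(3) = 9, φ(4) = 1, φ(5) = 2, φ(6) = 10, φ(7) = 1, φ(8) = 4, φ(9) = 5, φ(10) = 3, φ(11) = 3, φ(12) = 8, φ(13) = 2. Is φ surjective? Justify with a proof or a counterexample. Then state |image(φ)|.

10

Every element of the codomain has a preimage: 1 = φ(4), 2 = φ(5), 3 = φ(10), 4 = φ(8), 5 = φ(9), 6 = φ(1), 7 = φ(2), 8 = φ(12), 9 = φ(3), 10 = φ(6).
Thus φ is surjective.
The image of φ is {1, 2, 3, 4, 5, 6, 7, 8, 9, 10}, which has 10 elements.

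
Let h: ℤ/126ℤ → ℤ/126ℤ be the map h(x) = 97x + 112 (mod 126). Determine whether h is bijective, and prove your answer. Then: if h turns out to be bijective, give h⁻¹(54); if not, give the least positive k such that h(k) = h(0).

Suppose h(x_1) = h(x_2) in ℤ/126ℤ. Then 97x_1 + 112 ≡ 97x_2 + 112 (mod 126), so 97(x_1 − x_2) ≡ 0 (mod 126).
Since gcd(97, 126) = 1, 97 is invertible modulo 126, therefore x_1 − x_2 ≡ 0 (mod 126), i.e. x_1 = x_2.
We now compute 97⁻¹ mod 126 explicitly. Euclid's algorithm: 126 = 1·97 + 29, 97 = 3·29 + 10, 29 = 2·10 + 9, 10 = 1·9 + 1; back-substituting gives 1 = 13·97 − 10·126, so 97⁻¹ ≡ 13 (mod 126).
For any y ∈ ℤ/126ℤ, x = 13(y − 112) mod 126 satisfies h(x) = 97·13(y − 112) + 112 ≡ y (since 97·13 ≡ 1 mod 126). So every y has a preimage.
Hence h is bijective.
Since h is bijective, we compute h⁻¹(54): solve 97x + 112 ≡ 54 (mod 126), i.e. 97x ≡ 68 (mod 126).
Multiplying by 97⁻¹ = 13 gives x ≡ 13·68 = 884 = 7·126 + 2 ≡ 2 (mod 126).
Check: h(2) = 97·2 + 112 = 306 = 2·126 + 54 ≡ 54 (mod 126).

2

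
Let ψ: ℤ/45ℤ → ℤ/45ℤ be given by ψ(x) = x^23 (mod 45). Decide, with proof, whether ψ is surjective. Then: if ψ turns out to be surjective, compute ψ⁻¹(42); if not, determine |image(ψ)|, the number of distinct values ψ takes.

35

ψ(0) = 0^23 = 0.
ψ(15): Repeated squaring mod 45: 15^1 ≡ 15, 15^2 ≡ 15² = 225 ≡ 0, 15^4 ≡ 0² = 0, 15^8 ≡ 0² = 0, 15^16 ≡ 0² = 0. Since 23 = 16 + 4 + 2 + 1, 15^23 ≡ 0·0·0·15: 0·0 = 0, then 0·0 = 0, then 0·15 = 0. So 15^23 ≡ 0 (mod 45).
So ψ(0) = ψ(15) = 0 while 0 ≠ 15, thus ψ is not injective.
A non-injective map from the 45-element set ℤ/45ℤ to itself takes at most 44 distinct values, so it cannot be surjective. Hence ψ is not surjective.
Since ψ is not surjective, we determine |image(ψ)|. Computing x^23 mod 45 for each x (by repeated squaring, reducing mod 45 at every step), the values ψ(0), ψ(1), …, ψ(44) are: 0, 1, 23, 27, 34, 20, 36, 13, 17, 9, 10, 41, 18, 7, 29, 0, 31, 8, 27, 19, 5, 36, 43, 2, 9, 40, 26, 18, 37, 14, 0, 16, 38, 27, 4, 35, 36, 28, 32, 9, 25, 11, 18, 22, 44.
The distinct values are {0, 1, 2, 4, 5, 7, 8, 9, 10, 11, 13, 14, 16, 17, 18, 19, 20, 22, 23, 25, 26, 27, 28, 29, 31, 32, 34, 35, 36, 37, 38, 40, 41, 43, 44}; there are 35 of them.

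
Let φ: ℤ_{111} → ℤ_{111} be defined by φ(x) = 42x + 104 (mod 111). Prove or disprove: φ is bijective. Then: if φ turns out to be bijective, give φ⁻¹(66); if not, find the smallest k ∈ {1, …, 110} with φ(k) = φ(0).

37

We have gcd(42, 111) = 3 > 1. Taking u = 0 and v = 37: φ(0) = 104 and φ(37) = 42·37 + 104 = 1658 ≡ 104 (mod 111).
So φ(0) = φ(37) while 0 ≠ 37, thus φ is not injective, hence not bijective.
Since φ is not bijective, we find the least positive k with φ(k) = φ(0): this means 42k ≡ 0 (mod 111), i.e. 111 ∣ 42k. Since gcd(42, 111) = 3, dividing through by 3 this holds exactly when 37 ∣ 14k, and as gcd(14, 37) = 1, exactly when 37 ∣ k.
The smallest positive such k is 37.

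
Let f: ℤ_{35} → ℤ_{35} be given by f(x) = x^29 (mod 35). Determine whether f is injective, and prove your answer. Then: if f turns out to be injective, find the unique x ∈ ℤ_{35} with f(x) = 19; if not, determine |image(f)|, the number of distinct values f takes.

24

Computing x^29 mod 35 for each x (by repeated squaring, reducing mod 35 at every step), the values f(0), f(1), …, f(34) are: 0, 1, 32, 33, 9, 10, 6, 7, 8, 4, 5, 16, 17, 13, 14, 15, 11, 12, 23, 24, 20, 21, 22, 18, 19, 30, 31, 27, 28, 29, 25, 26, 2, 3, 34.
Every element of ℤ_{35} appears exactly once in this list, so f is a bijection, and in particular injective.
Since f is injective, we read off the preimage of 19 from the same table: f(24) = 19, so f⁻¹(19) = 24.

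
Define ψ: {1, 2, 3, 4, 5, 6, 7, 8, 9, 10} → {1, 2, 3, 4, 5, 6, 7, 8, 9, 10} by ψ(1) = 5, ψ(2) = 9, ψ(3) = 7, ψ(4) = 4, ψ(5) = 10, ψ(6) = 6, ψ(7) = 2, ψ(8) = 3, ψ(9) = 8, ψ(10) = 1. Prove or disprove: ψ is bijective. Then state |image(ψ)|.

The values 5, 9, 7, 4, 10, 6, 2, 3, 8, 1 are a permutation of {1, 2, 3, 4, 5, 6, 7, 8, 9, 10}: each element appears exactly once.
So ψ is injective and surjective, hence bijective.
The image of ψ is {1, 2, 3, 4, 5, 6, 7, 8, 9, 10}, which has 10 elements.

10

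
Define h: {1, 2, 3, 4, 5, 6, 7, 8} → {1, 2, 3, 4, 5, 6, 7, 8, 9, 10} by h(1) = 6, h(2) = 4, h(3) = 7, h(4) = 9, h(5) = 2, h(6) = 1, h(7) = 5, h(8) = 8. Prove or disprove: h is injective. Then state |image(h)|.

8

The values h(1), …, h(8) are 6, 4, 7, 9, 2, 1, 5, 8 — all distinct.
So h(u) = h(v) only when u = v, and h is injective.
The image of h is {1, 2, 4, 5, 6, 7, 8, 9}, which has 8 elements.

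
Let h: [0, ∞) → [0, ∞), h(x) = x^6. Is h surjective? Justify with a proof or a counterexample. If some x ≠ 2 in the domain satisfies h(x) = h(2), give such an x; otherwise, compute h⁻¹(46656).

6

For any y ∈ [0, ∞), x = y^{1/6} ∈ [0, ∞) gives h(x) = y, so h is surjective.
Since x ↦ x^6 is strictly increasing on [0, ∞), it is injective there, so no x ≠ 2 in the domain has h(x) = h(2). We therefore compute h⁻¹(46656) = 46656^{1/6} = 6 (indeed 6^6 = 46656).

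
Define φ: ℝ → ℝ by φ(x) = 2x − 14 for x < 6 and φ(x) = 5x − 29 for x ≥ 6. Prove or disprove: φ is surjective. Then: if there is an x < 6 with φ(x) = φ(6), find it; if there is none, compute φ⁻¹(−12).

Both pieces are strictly increasing (slopes 2 and 5), so each is injective on its own interval.
The left piece maps (−∞, 6) onto (−∞, −2); the right piece maps [6, ∞) onto [1, ∞).
The union (−∞, −2) ∪ [1, ∞) omits the interval between −2 and 1; in particular −2 has no preimage. So φ is not surjective.
Because the two images are disjoint, no x < 6 has φ(x) = φ(6), so we compute φ⁻¹(−12): −12 lies in (−∞, −2), so solve 2x − 14 = −12: x = (−12 + 14)/2 = 1.

1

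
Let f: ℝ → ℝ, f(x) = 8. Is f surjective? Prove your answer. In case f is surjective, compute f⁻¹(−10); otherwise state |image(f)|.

1

f(x) = 8 for all x, so 9 has no preimage and f is not surjective.
Since f is not surjective, we state |image(f)|: the image of f is {8}, which has 1 element.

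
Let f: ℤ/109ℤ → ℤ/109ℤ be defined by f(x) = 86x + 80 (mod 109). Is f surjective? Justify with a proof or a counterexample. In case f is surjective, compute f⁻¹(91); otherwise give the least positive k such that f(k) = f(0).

9

By definition, surjectivity means every element of the codomain has a preimage under f.
Since gcd(86, 109) = 1, 86 is invertible modulo 109. Euclid's algorithm: 109 = 1·86 + 23, 86 = 3·23 + 17, 23 = 1·17 + 6, 17 = 2·6 + 5, 6 = 1·5 + 1; back-substituting gives 1 = 90·86 − 71·109, so 86⁻¹ ≡ 90 (mod 109).
Then y ↦ 90(y − 80) is a two-sided inverse to f, so every y ∈ ℤ/109ℤ has a preimage.
Therefore f is surjective.
Since f is surjective, we find f⁻¹(91): we need 86x ≡ 91 − 80 ≡ 11 (mod 109). Using 86⁻¹ = 90: x ≡ 90·11 = 990 = 9·109 + 9, so x = 9.
Check: f(9) = 86·9 + 80 = 854 = 7·109 + 91 ≡ 91 (mod 109).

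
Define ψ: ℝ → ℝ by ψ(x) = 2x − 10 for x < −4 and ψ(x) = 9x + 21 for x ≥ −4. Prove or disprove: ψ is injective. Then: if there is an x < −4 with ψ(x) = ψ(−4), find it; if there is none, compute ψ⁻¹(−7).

-28/9

Both pieces are strictly increasing (slopes 2 and 9), so each is injective on its own interval.
The left piece maps (−∞, −4) onto (−∞, −18); the right piece maps [−4, ∞) onto [−15, ∞).
These images are disjoint, so no value is attained by both pieces. Therefore ψ is injective.
Because the two images are disjoint, no x < −4 has ψ(x) = ψ(−4), so we compute ψ⁻¹(−7): −7 lies in [−15, ∞), so solve 9x + 21 = −7: x = (−7 − 21)/9 = −28/9.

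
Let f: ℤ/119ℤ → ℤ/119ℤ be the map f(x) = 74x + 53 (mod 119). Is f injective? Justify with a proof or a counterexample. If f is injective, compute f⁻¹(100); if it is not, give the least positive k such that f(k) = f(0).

73

Suppose f(u) = f(v) in ℤ/119ℤ. Then 74u + 53 ≡ 74v + 53 (mod 119), so 74(u − v) ≡ 0 (mod 119).
Since gcd(74, 119) = 1, 74 is invertible modulo 119, so u − v ≡ 0 (mod 119), i.e. u = v.
Therefore f is injective.
We now compute 74⁻¹ mod 119 explicitly. Euclid's algorithm: 119 = 1·74 + 45, 74 = 1·45 + 29, 45 = 1·29 + 16, 29 = 1·16 + 13, 16 = 1·13 + 3, 13 = 4·3 + 1; back-substituting gives 1 = 37·74 − 23·119, so 74⁻¹ ≡ 37 (mod 119).
Since f is injective, we find f⁻¹(100): we need 74x ≡ 100 − 53 ≡ 47 (mod 119). Using 74⁻¹ = 37: x ≡ 37·47 = 1739 = 14·119 + 73, so x = 73.
Check: f(73) = 74·73 + 53 = 5455 = 45·119 + 100 ≡ 100 (mod 119).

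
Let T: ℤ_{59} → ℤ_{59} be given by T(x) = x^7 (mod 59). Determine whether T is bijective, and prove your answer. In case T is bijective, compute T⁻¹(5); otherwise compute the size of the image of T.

27

Since 59 is prime, the nonzero elements of ℤ_{59} form a cyclic group of order 58.
As gcd(7, 58) = 1, raising to the 7th power is a bijection on this group: if s^7 ≡ t^7 then (st^{−1})^7 = 1, and the only element of order dividing gcd(7, 58) = 1 is 1, so s = t.
With T(0) = 0 this makes T injective on all of ℤ_{59}, hence bijective (finite equal-size domain and codomain). In particular T is bijective.
Since T is bijective, we find the preimage of 5. The inverse of x ↦ x^7 on (ℤ_{59})^× is x ↦ x^25, because 7·25 = 175 = 3·58 + 1 ≡ 1 (mod 58) and x^{58} = 1 for x ≠ 0 (Fermat). So T⁻¹(5) = 5^25 mod 59.
Repeated squaring mod 59: 5^1 ≡ 5, 5^2 ≡ 5² = 25, 5^4 ≡ 25² = 625 ≡ 35, 5^8 ≡ 35² = 1225 ≡ 45, 5^16 ≡ 45² = 2025 ≡ 19. Since 25 = 16 + 8 + 1, 5^25 ≡ 19·45·5: 19·45 = 855 ≡ 29, then 29·5 = 145 ≡ 27. So 5^25 ≡ 27 (mod 59).
Hence T⁻¹(5) = 27.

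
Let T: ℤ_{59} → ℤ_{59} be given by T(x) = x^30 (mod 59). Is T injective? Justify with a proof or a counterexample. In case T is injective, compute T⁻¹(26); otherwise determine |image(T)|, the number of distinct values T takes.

T(29): Repeated squaring mod 59: 29^1 ≡ 29, 29^2 ≡ 29² = 841 ≡ 15, 29^4 ≡ 15² = 225 ≡ 48, 29^8 ≡ 48² = 2304 ≡ 3, 29^16 ≡ 3² = 9. Since 30 = 16 + 8 + 4 + 2, 29^30 ≡ 9·3·48·15: 9·3 = 27, then 27·48 = 1296 ≡ 57, then 57·15 = 855 ≡ 29. So 29^30 ≡ 29 (mod 59).
T(30): Repeated squaring mod 59: 30^1 ≡ 30, 30^2 ≡ 30² = 900 ≡ 15, 30^4 ≡ 15² = 225 ≡ 48, 30^8 ≡ 48² = 2304 ≡ 3, 30^16 ≡ 3² = 9. Since 30 = 16 + 8 + 4 + 2, 30^30 ≡ 9·3·48·15: 9·3 = 27, then 27·48 = 1296 ≡ 57, then 57·15 = 855 ≡ 29. So 30^30 ≡ 29 (mod 59).
So T(29) = T(30) = 29 while 29 ≠ 30, therefore T is not injective.
Since T is not injective, we determine |image(T)|. Computing x^30 mod 59 for each x (by repeated squaring, reducing mod 59 at every step), the values T(0), T(1), …, T(58) are: 0, 1, 57, 3, 4, 5, 53, 7, 51, 9, 49, 48, 12, 46, 45, 15, 16, 17, 41, 19, 20, 21, 22, 36, 35, 25, 26, 27, 28, 29, 29, 28, 27, 26, 25, 35, 36, 22, 21, 20, 19, 41, 17, 16, 15, 45, 46, 12, 48, 49, 9, 51, 7, 53, 5, 4, 3, 57, 1.
The distinct values are {0, 1, 3, 4, 5, 7, 9, 12, 15, 16, 17, 19, 20, 21, 22, 25, 26, 27, 28, 29, 35, 36, 41, 45, 46, 48, 49, 51, 53, 57}; there are 30 of them.

30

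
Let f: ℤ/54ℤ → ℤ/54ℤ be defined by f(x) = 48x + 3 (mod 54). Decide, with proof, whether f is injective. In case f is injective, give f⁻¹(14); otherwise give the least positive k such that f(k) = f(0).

We have gcd(48, 54) = 6 > 1. Taking u = 0 and v = 9: f(0) = 3 and f(9) = 48·9 + 3 = 435 ≡ 3 (mod 54).
So f(0) = f(9) while 0 ≠ 9, thus f is not injective.
Since f is not injective, we find the least positive k with f(k) = f(0): this means 48k ≡ 0 (mod 54), i.e. 54 ∣ 48k. Since gcd(48, 54) = 6, dividing through by 6 this holds exactly when 9 ∣ 8k, and as gcd(8, 9) = 1, exactly when 9 ∣ k.
The smallest positive such k is 9.

9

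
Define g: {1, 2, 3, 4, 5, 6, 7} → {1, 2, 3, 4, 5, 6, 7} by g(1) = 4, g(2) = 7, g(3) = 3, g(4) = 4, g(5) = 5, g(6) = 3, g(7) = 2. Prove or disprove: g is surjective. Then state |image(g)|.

No element maps to 1, so g is not surjective.
The image of g is {2, 3, 4, 5, 7}, which has 5 elements.

5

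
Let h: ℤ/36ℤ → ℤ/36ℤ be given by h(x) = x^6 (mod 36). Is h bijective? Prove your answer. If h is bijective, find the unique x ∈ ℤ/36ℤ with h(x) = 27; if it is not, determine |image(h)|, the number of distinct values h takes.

h(2): Repeated squaring mod 36: 2^1 ≡ 2, 2^2 ≡ 2² = 4, 2^4 ≡ 4² = 16. Since 6 = 4 + 2, 2^6 ≡ 16·4: 16·4 = 64 ≡ 28. So 2^6 ≡ 28 (mod 36).
h(4): Repeated squaring mod 36: 4^1 ≡ 4, 4^2 ≡ 4² = 16, 4^4 ≡ 16² = 256 ≡ 4. Since 6 = 4 + 2, 4^6 ≡ 4·16: 4·16 = 64 ≡ 28. So 4^6 ≡ 28 (mod 36).
So h(2) = h(4) = 28 while 2 ≠ 4, therefore h is not injective, hence not bijective.
Since h is not bijective, we determine |image(h)|. Computing x^6 mod 36 for each x (by repeated squaring, reducing mod 36 at every step), the values h(0), h(1), …, h(35) are: 0, 1, 28, 9, 28, 1, 0, 1, 28, 9, 28, 1, 0, 1, 28, 9, 28, 1, 0, 1, 28, 9, 28, 1, 0, 1, 28, 9, 28, 1, 0, 1, 28, 9, 28, 1.
The distinct values are {0, 1, 9, 28}; there are 4 of them.

4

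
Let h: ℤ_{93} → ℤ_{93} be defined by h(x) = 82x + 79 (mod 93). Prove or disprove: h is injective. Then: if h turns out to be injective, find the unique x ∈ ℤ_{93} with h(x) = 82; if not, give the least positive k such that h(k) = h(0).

If h(s) = h(t), then 82s ≡ 82t (mod 93). Because gcd(82, 93) = 1, we may cancel 82 to get s ≡ t (mod 93).
So h is injective.
We now compute 82⁻¹ mod 93 explicitly. Euclid's algorithm: 93 = 1·82 + 11, 82 = 7·11 + 5, 11 = 2·5 + 1; back-substituting gives 1 = 76·82 − 67·93, so 82⁻¹ ≡ 76 (mod 93).
Since h is injective, we compute h⁻¹(82): solve 82x + 79 ≡ 82 (mod 93), i.e. 82x ≡ 3 (mod 93).
Multiplying by 82⁻¹ = 76 gives x ≡ 76·3 = 228 = 2·93 + 42 ≡ 42 (mod 93).
Check: h(42) = 82·42 + 79 = 3523 = 37·93 + 82 ≡ 82 (mod 93).

42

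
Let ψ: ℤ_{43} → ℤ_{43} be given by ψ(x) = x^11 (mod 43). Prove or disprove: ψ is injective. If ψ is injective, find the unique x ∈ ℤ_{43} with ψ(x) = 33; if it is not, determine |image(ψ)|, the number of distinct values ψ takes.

Since 43 is prime, the nonzero elements of ℤ_{43} form a cyclic group of order 42.
As gcd(11, 42) = 1, raising to the 11th power is a bijection on this group: if a^11 ≡ b^11 then (ab^{−1})^11 = 1, and the only element of order dividing gcd(11, 42) = 1 is 1, so a = b.
With ψ(0) = 0 this makes ψ injective on all of ℤ_{43}, hence bijective (finite equal-size domain and codomain). In particular ψ is injective.
Since ψ is injective, we find the preimage of 33. The inverse of x ↦ x^11 on (ℤ_{43})^× is x ↦ x^23, because 11·23 = 253 = 6·42 + 1 ≡ 1 (mod 42) and x^{42} = 1 for x ≠ 0 (Fermat). So ψ⁻¹(33) = 33^23 mod 43.
Repeated squaring mod 43: 33^1 ≡ 33, 33^2 ≡ 33² = 1089 ≡ 14, 33^4 ≡ 14² = 196 ≡ 24, 33^8 ≡ 24² = 576 ≡ 17, 33^16 ≡ 17² = 289 ≡ 31. Since 23 = 16 + 4 + 2 + 1, 33^23 ≡ 31·24·14·33: 31·24 = 744 ≡ 13, then 13·14 = 182 ≡ 10, then 10·33 = 330 ≡ 29. So 33^23 ≡ 29 (mod 43).
Hence ψ⁻¹(33) = 29.

29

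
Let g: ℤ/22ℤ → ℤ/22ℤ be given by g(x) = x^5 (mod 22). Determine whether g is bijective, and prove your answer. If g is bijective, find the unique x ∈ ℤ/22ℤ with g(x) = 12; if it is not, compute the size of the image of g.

6

g(1) = 1^5 = 1.
g(3): Repeated squaring mod 22: 3^1 ≡ 3, 3^2 ≡ 3² = 9, 3^4 ≡ 9² = 81 ≡ 15. Since 5 = 4 + 1, 3^5 ≡ 15·3: 15·3 = 45 ≡ 1. So 3^5 ≡ 1 (mod 22).
So g(1) = g(3) = 1 while 1 ≠ 3, so g is not injective, hence not bijective.
Since g is not bijective, we determine |image(g)|. Computing x^5 mod 22 for each x (by repeated squaring, reducing mod 22 at every step), the values g(0), g(1), …, g(21) are: 0, 1, 10, 1, 12, 1, 10, 21, 10, 1, 10, 11, 12, 21, 12, 1, 12, 21, 10, 21, 12, 21.
The distinct values are {0, 1, 10, 11, 12, 21}; there are 6 of them.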